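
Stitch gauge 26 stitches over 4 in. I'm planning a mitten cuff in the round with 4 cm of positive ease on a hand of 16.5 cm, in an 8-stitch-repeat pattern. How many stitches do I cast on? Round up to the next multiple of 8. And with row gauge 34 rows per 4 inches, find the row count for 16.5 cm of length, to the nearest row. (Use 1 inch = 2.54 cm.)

Finished = 16.5 + 4 = 20.5 cm.
20.5 cm × 1/2.54 = 8.07 inches.
26/4 = 6.5 sts per in; 8.07 × 6.5 = 52.46 sts.
Next multiple of 8 → 56.
16.5 cm = 6.50 inches; × 8.5 = 55.22 → 55 rows.

Cast on 56 stitches; work 55 rows.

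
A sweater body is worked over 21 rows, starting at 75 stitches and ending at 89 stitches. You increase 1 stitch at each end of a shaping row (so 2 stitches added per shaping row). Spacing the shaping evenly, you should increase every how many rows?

Stitches to add: |89 − 75| = 14.
Shaping rows needed: 14 / 2 = 7.
21 rows / 7 = every 3 rows.

Increase every 3rd row.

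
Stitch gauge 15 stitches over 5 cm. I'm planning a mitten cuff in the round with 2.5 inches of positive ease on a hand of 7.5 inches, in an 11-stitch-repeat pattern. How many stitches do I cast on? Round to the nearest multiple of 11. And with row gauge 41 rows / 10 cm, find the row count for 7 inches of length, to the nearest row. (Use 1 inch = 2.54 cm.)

Finished = 7.5 + 2.5 = 10 inches.
10 inches × 2.54 = 25.40 cm.
15/5 = 3 sts per cm; 25.40 × 3 = 76.20 sts.
Nearest multiple of 11 → 77.
7 inches = 17.78 cm; × 4.1 = 72.90 → 73 rows.

Cast on 77 stitches; work 73 rows.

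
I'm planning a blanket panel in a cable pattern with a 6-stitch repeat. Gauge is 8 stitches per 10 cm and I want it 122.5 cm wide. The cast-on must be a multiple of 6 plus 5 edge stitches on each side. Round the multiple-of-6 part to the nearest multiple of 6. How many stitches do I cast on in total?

8 / 10 = 0.8 sts per cm.
122.5 × 0.8 = 98.00 sts.
Less 10 edge sts → 88.00 for the repeat.
Nearest multiple of 6: 90.
Add back 10 edge sts → 100.

100 stitches.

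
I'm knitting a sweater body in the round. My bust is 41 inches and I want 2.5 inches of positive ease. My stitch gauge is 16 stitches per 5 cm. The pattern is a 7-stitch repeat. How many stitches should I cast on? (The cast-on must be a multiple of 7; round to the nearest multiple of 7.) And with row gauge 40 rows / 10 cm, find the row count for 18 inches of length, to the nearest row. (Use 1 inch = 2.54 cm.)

Cast on 357 stitches; work 183 rows.

Finished = 41 + 2.5 = 43.5 inches.
43.5 inches × 2.54 = 110.49 cm.
16/5 = 3.2 sts per cm; 110.49 × 3.2 = 353.57 sts.
Nearest multiple of 7 → 357.
18 inches = 45.72 cm; × 4 = 182.88 → 183 rows.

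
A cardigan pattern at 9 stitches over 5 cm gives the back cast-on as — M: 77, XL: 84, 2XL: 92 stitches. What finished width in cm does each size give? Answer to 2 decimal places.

M 42.78 cm; XL 46.67 cm; 2XL 51.11 cm.

9/5 = 1.8 sts per cm.
M: 77 / 1.8 = 42.778 → 42.78 cm.
XL: 84 / 1.8 = 46.667 → 46.67 cm.
2XL: 92 / 1.8 = 51.111 → 51.11 cm.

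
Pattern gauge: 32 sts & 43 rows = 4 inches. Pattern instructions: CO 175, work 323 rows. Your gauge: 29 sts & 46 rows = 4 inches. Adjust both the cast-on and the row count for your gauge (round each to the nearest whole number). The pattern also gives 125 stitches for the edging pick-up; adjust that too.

Stitches: 175 × 29/32 = 158.59 → 159.
Rows: 323 × 46/43 = 345.53 → 346.
edging pick-up: 125 × 29/32 = 113.28 → 113.

Cast on 159 stitches; work 346 rows; edging pick-up 113 stitches.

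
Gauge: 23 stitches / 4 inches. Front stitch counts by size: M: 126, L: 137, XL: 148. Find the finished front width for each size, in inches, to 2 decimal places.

23/4 = 5.75 sts per in.
M: 126 / 5.75 = 21.913 → 21.91 in.
L: 137 / 5.75 = 23.826 → 23.83 in.
XL: 148 / 5.75 = 25.739 → 25.74 in.

M 21.91 inches; L 23.83 inches; XL 25.74 inches.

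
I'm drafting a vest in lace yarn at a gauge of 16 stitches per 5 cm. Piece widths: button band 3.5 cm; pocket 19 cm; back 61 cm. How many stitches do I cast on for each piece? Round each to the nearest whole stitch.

button band 11; pocket 61; back 195.

Rate = 16/5 = 3.2 sts per cm.
button band: 3.5 × 3.2 = 11.20 → 11.
pocket: 19 × 3.2 = 60.80 → 61.
back: 61 × 3.2 = 195.20 → 195.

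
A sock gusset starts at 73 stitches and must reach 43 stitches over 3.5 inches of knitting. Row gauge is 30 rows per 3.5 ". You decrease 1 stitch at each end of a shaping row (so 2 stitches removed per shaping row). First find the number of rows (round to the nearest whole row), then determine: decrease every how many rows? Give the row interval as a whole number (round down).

Rows = 3.5 × 8.571 = 30.0 → 30 rows.
Stitches to remove: 30 → 15 shaping rows (at 2 st each).
30 / 15 = 2.00 → every 2 rows.

Decrease every 2nd row.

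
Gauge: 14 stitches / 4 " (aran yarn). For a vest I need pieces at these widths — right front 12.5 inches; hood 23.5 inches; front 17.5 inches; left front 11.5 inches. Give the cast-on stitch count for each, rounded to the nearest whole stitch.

Rate = 14/4 = 3.5 sts per in.
right front: 12.5 × 3.5 = 43.75 → 44.
hood: 23.5 × 3.5 = 82.25 → 82.
front: 17.5 × 3.5 = 61.25 → 61.
left front: 11.5 × 3.5 = 40.25 → 40.

right front 44; hood 82; front 61; left front 40.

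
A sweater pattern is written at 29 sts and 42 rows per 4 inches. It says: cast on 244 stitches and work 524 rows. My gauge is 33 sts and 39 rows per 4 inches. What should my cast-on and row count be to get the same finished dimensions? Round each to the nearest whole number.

Cast on 278 stitches; work 487 rows.

Stitches: 244 × 33/29 = 277.66 → 278.
Rows: 524 × 39/42 = 486.57 → 487.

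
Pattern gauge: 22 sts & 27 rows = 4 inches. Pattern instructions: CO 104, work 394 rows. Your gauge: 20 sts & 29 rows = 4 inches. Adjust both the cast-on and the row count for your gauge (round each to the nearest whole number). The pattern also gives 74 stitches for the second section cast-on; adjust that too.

Cast on 95 stitches; work 423 rows; second section cast-on 67 stitches.

Stitches: 104 × 20/22 = 94.55 → 95.
Rows: 394 × 29/27 = 423.19 → 423.
second section cast-on: 74 × 20/22 = 67.27 → 67.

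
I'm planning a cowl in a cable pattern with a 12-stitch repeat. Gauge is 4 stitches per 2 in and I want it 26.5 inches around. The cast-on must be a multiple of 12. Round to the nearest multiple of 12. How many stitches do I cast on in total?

4 / 2 = 2 sts per inch.
26.5 × 2 = 53.00 sts.
Nearest multiple of 12: 48.

Cast on 48 stitches.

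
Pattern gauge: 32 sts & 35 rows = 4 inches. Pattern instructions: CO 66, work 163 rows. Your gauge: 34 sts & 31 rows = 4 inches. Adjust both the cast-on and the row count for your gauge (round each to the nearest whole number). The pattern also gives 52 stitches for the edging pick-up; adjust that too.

Stitches: 66 × 34/32 = 70.12 → 70.
Rows: 163 × 31/35 = 144.37 → 144.
edging pick-up: 52 × 34/32 = 55.25 → 55.

Cast on 70 stitches; work 144 rows; edging pick-up 55 stitches.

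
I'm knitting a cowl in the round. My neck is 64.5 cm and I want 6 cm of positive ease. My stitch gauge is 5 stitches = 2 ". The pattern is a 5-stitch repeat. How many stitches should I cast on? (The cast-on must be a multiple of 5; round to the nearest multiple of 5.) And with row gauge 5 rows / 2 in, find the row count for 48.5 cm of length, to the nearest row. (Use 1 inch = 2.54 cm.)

Finished = 64.5 + 6 = 70.5 cm.
70.5 cm × 1/2.54 = 27.76 inches.
5/2 = 2.5 sts per in; 27.76 × 2.5 = 69.39 sts.
Nearest multiple of 5 → 70.
48.5 cm = 19.09 inches; × 2.5 = 47.74 → 48 rows.

Cast on 70 stitches; work 48 rows.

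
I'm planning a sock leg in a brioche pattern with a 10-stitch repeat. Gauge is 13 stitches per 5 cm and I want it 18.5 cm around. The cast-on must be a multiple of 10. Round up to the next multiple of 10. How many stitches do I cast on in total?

CO 50 sts.

13 / 5 = 2.6 sts per cm.
18.5 × 2.6 = 48.10 sts.
Next multiple of 10: 50.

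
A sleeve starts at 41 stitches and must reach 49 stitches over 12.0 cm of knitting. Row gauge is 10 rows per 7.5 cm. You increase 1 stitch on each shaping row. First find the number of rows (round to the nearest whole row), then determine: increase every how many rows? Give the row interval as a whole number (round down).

Increase every 2nd row.

Rows = 12.0 × 1.333 = 16.0 → 16 rows.
Stitches to add: 8 → 8 shaping rows (at 1 st each).
16 / 8 = 2.00 → every 2 rows.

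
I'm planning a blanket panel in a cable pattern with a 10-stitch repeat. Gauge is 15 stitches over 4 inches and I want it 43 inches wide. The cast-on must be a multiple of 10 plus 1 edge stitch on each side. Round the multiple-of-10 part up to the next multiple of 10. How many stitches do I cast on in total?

15 / 4 = 3.75 sts per inch.
43 × 3.75 = 161.25 sts.
Less 2 edge sts → 159.25 for the repeat.
Next multiple of 10: 160.
Add back 2 edge sts → 162.

CO 162 sts.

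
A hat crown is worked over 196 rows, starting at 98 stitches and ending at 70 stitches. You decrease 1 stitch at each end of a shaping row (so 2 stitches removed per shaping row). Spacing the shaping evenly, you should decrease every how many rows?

Decrease every 14th row.

Stitches to remove: |70 − 98| = 28.
Shaping rows needed: 28 / 2 = 14.
196 rows / 14 = every 14 rows.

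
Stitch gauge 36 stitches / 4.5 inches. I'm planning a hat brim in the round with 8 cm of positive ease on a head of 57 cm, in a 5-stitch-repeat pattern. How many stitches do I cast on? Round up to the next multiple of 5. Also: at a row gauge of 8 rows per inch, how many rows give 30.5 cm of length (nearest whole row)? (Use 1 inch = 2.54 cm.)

Cast on 205 stitches; work 96 rows.

Finished = 57 + 8 = 65 cm.
65 cm × 1/2.54 = 25.59 inches.
36/4.5 = 8 sts per in; 25.59 × 8 = 204.72 sts.
Next multiple of 5 → 205.
30.5 cm = 12.01 inches; × 8 = 96.06 → 96 rows.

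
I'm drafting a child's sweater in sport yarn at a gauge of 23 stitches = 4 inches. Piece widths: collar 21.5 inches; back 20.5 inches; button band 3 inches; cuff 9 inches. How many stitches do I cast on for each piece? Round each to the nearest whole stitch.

collar 124; back 118; button band 17; cuff 52.

Rate = 23/4 = 5.75 sts per in.
collar: 21.5 × 5.75 = 123.62 → 124.
back: 20.5 × 5.75 = 117.88 → 118.
button band: 3 × 5.75 = 17.25 → 17.
cuff: 9 × 5.75 = 51.75 → 52.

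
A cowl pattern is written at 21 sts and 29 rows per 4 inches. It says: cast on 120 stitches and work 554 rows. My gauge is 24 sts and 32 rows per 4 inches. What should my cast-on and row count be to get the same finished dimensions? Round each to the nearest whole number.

Cast on 137 stitches; work 611 rows.

Stitches: 120 × 24/21 = 137.14 → 137.
Rows: 554 × 32/29 = 611.31 → 611.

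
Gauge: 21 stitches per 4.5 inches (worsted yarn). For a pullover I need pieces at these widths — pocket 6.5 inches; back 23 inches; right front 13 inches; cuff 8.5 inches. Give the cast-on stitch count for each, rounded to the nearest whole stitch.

pocket 30; back 107; right front 61; cuff 40.

Rate = 21/4.5 = 4.667 sts per in.
pocket: 6.5 × 4.667 = 30.33 → 30.
back: 23 × 4.667 = 107.33 → 107.
right front: 13 × 4.667 = 60.67 → 61.
cuff: 8.5 × 4.667 = 39.67 → 40.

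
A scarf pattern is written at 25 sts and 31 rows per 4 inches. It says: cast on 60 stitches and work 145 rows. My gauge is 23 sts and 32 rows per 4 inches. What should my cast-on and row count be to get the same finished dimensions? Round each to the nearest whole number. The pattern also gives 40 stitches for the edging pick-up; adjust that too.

Stitches: 60 × 23/25 = 55.20 → 55.
Rows: 145 × 32/31 = 149.68 → 150.
edging pick-up: 40 × 23/25 = 36.80 → 37.

Cast on 55 stitches; work 150 rows; edging pick-up 37 stitches.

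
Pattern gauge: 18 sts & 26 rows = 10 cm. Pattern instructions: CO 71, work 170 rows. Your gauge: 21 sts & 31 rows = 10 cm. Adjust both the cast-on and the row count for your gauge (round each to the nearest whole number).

Stitches: 71 × 21/18 = 82.83 → 83.
Rows: 170 × 31/26 = 202.69 → 203.

Cast on 83 stitches; work 203 rows.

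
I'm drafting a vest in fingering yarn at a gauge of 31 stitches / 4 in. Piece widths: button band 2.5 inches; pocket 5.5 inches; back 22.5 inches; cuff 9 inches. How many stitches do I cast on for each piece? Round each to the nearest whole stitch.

Rate = 31/4 = 7.75 sts per in.
button band: 2.5 × 7.75 = 19.38 → 19.
pocket: 5.5 × 7.75 = 42.62 → 43.
back: 22.5 × 7.75 = 174.38 → 174.
cuff: 9 × 7.75 = 69.75 → 70.

button band 19; pocket 43; back 174; cuff 70.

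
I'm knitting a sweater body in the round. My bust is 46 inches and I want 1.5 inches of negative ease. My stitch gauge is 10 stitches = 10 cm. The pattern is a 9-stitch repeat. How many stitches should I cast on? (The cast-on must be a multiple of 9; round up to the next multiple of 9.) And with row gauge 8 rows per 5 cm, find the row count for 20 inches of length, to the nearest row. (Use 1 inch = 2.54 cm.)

Finished = 46 − 1.5 = 44.5 inches.
44.5 inches × 2.54 = 113.03 cm.
10/10 = 1 sts per cm; 113.03 × 1 = 113.03 sts.
Next multiple of 9 → 117.
20 inches = 50.80 cm; × 1.6 = 81.28 → 81 rows.

Cast on 117 stitches; work 81 rows.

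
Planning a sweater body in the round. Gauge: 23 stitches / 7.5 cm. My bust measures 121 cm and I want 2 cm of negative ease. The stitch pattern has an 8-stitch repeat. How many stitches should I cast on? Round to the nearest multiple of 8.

368 stitches.

Finished = 121 − 2 = 119 cm.
23 / 7.5 = 3.067 sts/cm.
119 × 3.067 = 364.93 sts.
Nearest multiple of 8: 368.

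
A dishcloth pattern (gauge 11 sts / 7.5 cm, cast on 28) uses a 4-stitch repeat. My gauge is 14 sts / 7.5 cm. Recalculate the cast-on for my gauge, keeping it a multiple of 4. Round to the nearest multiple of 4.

28 × 14 / 11 = 35.64.
Nearest multiple of 4: 36.

36 stitches.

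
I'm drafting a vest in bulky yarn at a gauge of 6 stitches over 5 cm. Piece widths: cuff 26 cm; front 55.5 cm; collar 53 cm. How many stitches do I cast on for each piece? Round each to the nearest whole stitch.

cuff 31; front 67; collar 64.

Rate = 6/5 = 1.2 sts per cm.
cuff: 26 × 1.2 = 31.20 → 31.
front: 55.5 × 1.2 = 66.60 → 67.
collar: 53 × 1.2 = 63.60 → 64.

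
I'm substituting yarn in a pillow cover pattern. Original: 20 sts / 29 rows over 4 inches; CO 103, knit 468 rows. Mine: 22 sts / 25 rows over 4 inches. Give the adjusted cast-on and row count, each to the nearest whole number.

Stitches: 103 × 22/20 = 113.30 → 113.
Rows: 468 × 25/29 = 403.45 → 403.

Cast on 113 stitches; work 403 rows.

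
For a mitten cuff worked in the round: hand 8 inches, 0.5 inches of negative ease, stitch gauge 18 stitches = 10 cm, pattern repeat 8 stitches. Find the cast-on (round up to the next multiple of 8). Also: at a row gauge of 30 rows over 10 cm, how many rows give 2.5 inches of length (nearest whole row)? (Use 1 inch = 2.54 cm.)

Finished = 8 − 0.5 = 7.5 inches.
7.5 inches × 2.54 = 19.05 cm.
18/10 = 1.8 sts per cm; 19.05 × 1.8 = 34.29 sts.
Next multiple of 8 → 40.
2.5 inches = 6.35 cm; × 3 = 19.05 → 19 rows.

Cast on 40 stitches; work 19 rows.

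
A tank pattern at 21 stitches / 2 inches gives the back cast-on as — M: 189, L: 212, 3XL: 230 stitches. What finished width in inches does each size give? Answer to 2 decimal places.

M 18.00 inches; L 20.19 inches; 3XL 21.90 inches.

21/2 = 10.5 sts per in.
M: 189 / 10.5 = 18.000 → 18.00 in.
L: 212 / 10.5 = 20.190 → 20.19 in.
3XL: 230 / 10.5 = 21.905 → 21.90 in.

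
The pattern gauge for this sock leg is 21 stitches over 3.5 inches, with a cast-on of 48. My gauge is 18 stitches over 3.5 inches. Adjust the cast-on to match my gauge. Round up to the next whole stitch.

Scale factor = 18 / 21 = 0.857.
48 × 18 / 21 = 41.14 sts.
→ 42 sts.

42 stitches.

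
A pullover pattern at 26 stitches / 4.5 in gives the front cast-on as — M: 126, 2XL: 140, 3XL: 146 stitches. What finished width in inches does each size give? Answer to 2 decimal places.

26/4.5 = 5.778 sts per in.
M: 126 / 5.778 = 21.808 → 21.81 in.
2XL: 140 / 5.778 = 24.231 → 24.23 in.
3XL: 146 / 5.778 = 25.269 → 25.27 in.

M 21.81 inches; 2XL 24.23 inches; 3XL 25.27 inches.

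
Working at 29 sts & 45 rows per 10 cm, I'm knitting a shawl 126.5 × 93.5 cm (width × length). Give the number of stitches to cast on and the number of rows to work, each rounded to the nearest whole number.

Cast on 367 stitches and work 421 rows.

Stitch gauge = 29/10 = 2.9 sts/cm; 126.5 × 2.9 = 366.85 → 367 sts.
Row gauge = 45/10 = 4.5 rows/cm; 93.5 × 4.5 = 420.75 → 421 rows.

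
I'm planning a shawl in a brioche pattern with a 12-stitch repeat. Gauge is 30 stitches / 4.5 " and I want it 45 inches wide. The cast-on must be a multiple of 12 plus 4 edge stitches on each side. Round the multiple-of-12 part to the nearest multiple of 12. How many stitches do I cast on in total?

CO 296 sts.

30 / 4.5 = 6.667 sts per inch.
45 × 6.667 = 300.00 sts.
Less 8 edge sts → 292.00 for the repeat.
Nearest multiple of 12: 288.
Add back 8 edge sts → 296.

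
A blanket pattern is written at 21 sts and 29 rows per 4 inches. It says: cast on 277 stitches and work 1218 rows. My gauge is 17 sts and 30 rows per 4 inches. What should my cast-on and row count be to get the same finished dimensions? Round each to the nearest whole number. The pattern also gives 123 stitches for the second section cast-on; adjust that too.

Stitches: 277 × 17/21 = 224.24 → 224.
Rows: 1218 × 30/29 = 1260.00 → 1260.
second section cast-on: 123 × 17/21 = 99.57 → 100.

Cast on 224 stitches; work 1260 rows; second section cast-on 100 stitches.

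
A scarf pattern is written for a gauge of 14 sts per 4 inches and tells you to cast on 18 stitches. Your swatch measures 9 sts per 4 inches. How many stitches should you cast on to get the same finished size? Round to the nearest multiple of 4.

Scale factor = 9 / 14 = 0.643.
18 × 9 / 14 = 11.57 sts.
→ 12 sts.

CO 12 sts.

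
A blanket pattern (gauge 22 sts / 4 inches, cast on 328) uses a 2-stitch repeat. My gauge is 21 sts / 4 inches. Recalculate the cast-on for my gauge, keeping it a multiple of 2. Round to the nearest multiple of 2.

328 × 21 / 22 = 313.09.
Nearest multiple of 2: 314.

CO 314 sts.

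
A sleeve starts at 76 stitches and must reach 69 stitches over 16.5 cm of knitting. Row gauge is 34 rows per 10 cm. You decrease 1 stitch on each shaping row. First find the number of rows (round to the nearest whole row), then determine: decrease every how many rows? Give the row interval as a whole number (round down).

Decrease every 8th row.

Rows = 16.5 × 3.4 = 56.1 → 56 rows.
Stitches to remove: 7 → 7 shaping rows (at 1 st each).
56 / 7 = 8.00 → every 8 rows.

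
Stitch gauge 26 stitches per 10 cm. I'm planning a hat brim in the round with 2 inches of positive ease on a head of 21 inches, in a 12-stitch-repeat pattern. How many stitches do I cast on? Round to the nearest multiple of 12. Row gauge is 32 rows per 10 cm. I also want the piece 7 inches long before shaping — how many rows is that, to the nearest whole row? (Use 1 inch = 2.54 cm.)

Cast on 156 stitches; work 57 rows.

Finished = 21 + 2 = 23 inches.
23 inches × 2.54 = 58.42 cm.
26/10 = 2.6 sts per cm; 58.42 × 2.6 = 151.89 sts.
Nearest multiple of 12 → 156.
7 inches = 17.78 cm; × 3.2 = 56.90 → 57 rows.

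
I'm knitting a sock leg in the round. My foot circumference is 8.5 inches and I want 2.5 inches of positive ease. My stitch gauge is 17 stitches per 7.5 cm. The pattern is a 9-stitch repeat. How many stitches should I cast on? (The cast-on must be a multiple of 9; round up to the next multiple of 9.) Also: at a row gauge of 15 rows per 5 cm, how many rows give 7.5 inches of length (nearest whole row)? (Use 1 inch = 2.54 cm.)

Finished = 8.5 + 2.5 = 11 inches.
11 inches × 2.54 = 27.94 cm.
17/7.5 = 2.267 sts per cm; 27.94 × 2.267 = 63.33 sts.
Next multiple of 9 → 72.
7.5 inches = 19.05 cm; × 3 = 57.15 → 57 rows.

Cast on 72 stitches; work 57 rows.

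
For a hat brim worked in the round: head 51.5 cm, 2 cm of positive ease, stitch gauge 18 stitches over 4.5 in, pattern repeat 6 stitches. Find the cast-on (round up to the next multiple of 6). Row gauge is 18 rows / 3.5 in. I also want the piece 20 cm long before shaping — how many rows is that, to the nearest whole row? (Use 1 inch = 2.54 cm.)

Finished = 51.5 + 2 = 53.5 cm.
53.5 cm × 1/2.54 = 21.06 inches.
18/4.5 = 4 sts per in; 21.06 × 4 = 84.25 sts.
Next multiple of 6 → 90.
20 cm = 7.87 inches; × 5.143 = 40.49 → 40 rows.

Cast on 90 stitches; work 40 rows.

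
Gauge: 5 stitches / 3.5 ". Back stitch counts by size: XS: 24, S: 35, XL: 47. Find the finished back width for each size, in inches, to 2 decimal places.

XS 16.80 inches; S 24.50 inches; XL 32.90 inches.

5/3.5 = 1.429 sts per in.
XS: 24 / 1.429 = 16.800 → 16.80 in.
S: 35 / 1.429 = 24.500 → 24.50 in.
XL: 47 / 1.429 = 32.900 → 32.90 in.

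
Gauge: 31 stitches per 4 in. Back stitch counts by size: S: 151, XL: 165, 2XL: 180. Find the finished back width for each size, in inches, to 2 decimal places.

S 19.48 inches; XL 21.29 inches; 2XL 23.23 inches.

31/4 = 7.75 sts per in.
S: 151 / 7.75 = 19.484 → 19.48 in.
XL: 165 / 7.75 = 21.290 → 21.29 in.
2XL: 180 / 7.75 = 23.226 → 23.23 in.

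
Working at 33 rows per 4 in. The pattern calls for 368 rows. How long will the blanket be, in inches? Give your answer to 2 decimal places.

44.61 inches.

33 rows / 4 inch = 8.25 rows per inch.
368 / 8.25 = 44.606 inches.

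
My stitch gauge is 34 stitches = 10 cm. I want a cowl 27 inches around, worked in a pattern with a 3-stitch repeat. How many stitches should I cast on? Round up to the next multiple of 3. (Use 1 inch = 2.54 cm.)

27 in = 27 × 2.54 = 68.58 cm.
34 / 10 = 3.4 sts/cm.
68.58 × 3.4 = 233.17 sts.
→ 234.

CO 234 sts.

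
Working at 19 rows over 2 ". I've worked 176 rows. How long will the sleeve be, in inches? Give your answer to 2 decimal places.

18.53 inches.

19 rows / 2 inch = 9.5 rows per inch.
176 / 9.5 = 18.526 inches.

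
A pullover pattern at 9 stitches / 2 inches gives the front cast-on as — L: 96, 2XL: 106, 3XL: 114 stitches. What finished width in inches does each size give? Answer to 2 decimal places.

9/2 = 4.5 sts per in.
L: 96 / 4.5 = 21.333 → 21.33 in.
2XL: 106 / 4.5 = 23.556 → 23.56 in.
3XL: 114 / 4.5 = 25.333 → 25.33 in.

L 21.33 inches; 2XL 23.56 inches; 3XL 25.33 inches.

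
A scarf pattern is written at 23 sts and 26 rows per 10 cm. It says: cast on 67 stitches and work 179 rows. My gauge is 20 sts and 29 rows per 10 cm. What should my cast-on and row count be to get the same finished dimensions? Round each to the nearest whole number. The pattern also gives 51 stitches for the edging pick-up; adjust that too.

Stitches: 67 × 20/23 = 58.26 → 58.
Rows: 179 × 29/26 = 199.65 → 200.
edging pick-up: 51 × 20/23 = 44.35 → 44.

Cast on 58 stitches; work 200 rows; edging pick-up 44 stitches.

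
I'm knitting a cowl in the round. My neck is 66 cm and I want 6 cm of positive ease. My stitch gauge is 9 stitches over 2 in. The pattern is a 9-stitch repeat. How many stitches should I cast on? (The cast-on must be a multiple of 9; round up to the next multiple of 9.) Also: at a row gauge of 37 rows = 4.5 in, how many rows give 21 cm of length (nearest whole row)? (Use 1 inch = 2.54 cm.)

Finished = 66 + 6 = 72 cm.
72 cm × 1/2.54 = 28.35 inches.
9/2 = 4.5 sts per in; 28.35 × 4.5 = 127.56 sts.
Next multiple of 9 → 135.
21 cm = 8.27 inches; × 8.222 = 67.98 → 68 rows.

Cast on 135 stitches; work 68 rows.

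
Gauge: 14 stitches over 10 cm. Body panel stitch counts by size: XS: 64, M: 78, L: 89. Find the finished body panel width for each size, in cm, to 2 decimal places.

XS 45.71 cm; M 55.71 cm; L 63.57 cm.

14/10 = 1.4 sts per cm.
XS: 64 / 1.4 = 45.714 → 45.71 cm.
M: 78 / 1.4 = 55.714 → 55.71 cm.
L: 89 / 1.4 = 63.571 → 63.57 cm.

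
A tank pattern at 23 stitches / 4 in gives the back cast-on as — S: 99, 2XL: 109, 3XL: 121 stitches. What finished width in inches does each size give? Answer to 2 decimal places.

23/4 = 5.75 sts per in.
S: 99 / 5.75 = 17.217 → 17.22 in.
2XL: 109 / 5.75 = 18.957 → 18.96 in.
3XL: 121 / 5.75 = 21.043 → 21.04 in.

S 17.22 inches; 2XL 18.96 inches; 3XL 21.04 inches.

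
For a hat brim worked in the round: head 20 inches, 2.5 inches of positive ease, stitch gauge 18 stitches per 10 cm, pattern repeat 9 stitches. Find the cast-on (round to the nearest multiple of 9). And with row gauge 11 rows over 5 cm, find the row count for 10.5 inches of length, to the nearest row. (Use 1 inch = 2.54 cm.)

Cast on 99 stitches; work 59 rows.

Finished = 20 + 2.5 = 22.5 inches.
22.5 inches × 2.54 = 57.15 cm.
18/10 = 1.8 sts per cm; 57.15 × 1.8 = 102.87 sts.
Nearest multiple of 9 → 99.
10.5 inches = 26.67 cm; × 2.2 = 58.67 → 59 rows.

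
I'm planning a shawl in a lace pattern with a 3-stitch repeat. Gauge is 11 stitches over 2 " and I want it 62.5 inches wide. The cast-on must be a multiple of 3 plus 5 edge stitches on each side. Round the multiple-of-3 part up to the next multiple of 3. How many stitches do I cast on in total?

11 / 2 = 5.5 sts per inch.
62.5 × 5.5 = 343.75 sts.
Less 10 edge sts → 333.75 for the repeat.
Next multiple of 3: 336.
Add back 10 edge sts → 346.

CO 346 sts.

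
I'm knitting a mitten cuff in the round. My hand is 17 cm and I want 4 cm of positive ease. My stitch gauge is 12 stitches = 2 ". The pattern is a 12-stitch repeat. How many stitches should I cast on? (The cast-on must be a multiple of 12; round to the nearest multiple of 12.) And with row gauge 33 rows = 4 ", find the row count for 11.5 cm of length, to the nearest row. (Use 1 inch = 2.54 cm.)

Finished = 17 + 4 = 21 cm.
21 cm × 1/2.54 = 8.27 inches.
12/2 = 6 sts per in; 8.27 × 6 = 49.61 sts.
Nearest multiple of 12 → 48.
11.5 cm = 4.53 inches; × 8.25 = 37.35 → 37 rows.

Cast on 48 stitches; work 37 rows.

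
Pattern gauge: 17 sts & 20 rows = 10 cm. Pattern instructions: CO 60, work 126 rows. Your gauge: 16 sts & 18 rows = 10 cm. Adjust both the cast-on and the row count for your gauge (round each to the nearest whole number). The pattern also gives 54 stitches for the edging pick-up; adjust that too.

Cast on 56 stitches; work 113 rows; edging pick-up 51 stitches.

Stitches: 60 × 16/17 = 56.47 → 56.
Rows: 126 × 18/20 = 113.40 → 113.
edging pick-up: 54 × 16/17 = 50.82 → 51.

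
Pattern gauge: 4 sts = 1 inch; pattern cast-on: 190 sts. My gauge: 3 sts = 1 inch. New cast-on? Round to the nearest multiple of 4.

Scale factor = 3 / 4 = 0.750.
190 × 3 / 4 = 142.50 sts.
→ 144 sts.

144 stitches.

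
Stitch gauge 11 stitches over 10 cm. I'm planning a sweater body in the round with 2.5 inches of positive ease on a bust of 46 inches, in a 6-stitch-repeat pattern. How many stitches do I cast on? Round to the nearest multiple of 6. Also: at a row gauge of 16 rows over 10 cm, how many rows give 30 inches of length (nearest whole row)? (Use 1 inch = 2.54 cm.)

Cast on 138 stitches; work 122 rows.

Finished = 46 + 2.5 = 48.5 inches.
48.5 inches × 2.54 = 123.19 cm.
11/10 = 1.1 sts per cm; 123.19 × 1.1 = 135.51 sts.
Nearest multiple of 6 → 138.
30 inches = 76.20 cm; × 1.6 = 121.92 → 122 rows.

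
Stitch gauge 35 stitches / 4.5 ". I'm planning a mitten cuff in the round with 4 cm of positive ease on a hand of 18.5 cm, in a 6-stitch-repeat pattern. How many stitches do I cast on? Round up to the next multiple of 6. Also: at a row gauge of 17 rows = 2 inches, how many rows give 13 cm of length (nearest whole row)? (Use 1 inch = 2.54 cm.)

Cast on 72 stitches; work 44 rows.

Finished = 18.5 + 4 = 22.5 cm.
22.5 cm × 1/2.54 = 8.86 inches.
35/4.5 = 7.778 sts per in; 8.86 × 7.778 = 68.90 sts.
Next multiple of 6 → 72.
13 cm = 5.12 inches; × 8.5 = 43.50 → 44 rows.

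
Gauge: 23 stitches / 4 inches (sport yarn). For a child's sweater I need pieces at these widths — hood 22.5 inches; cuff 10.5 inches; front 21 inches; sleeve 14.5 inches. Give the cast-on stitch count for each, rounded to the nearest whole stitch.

hood 129; cuff 60; front 121; sleeve 83.

Rate = 23/4 = 5.75 sts per in.
hood: 22.5 × 5.75 = 129.38 → 129.
cuff: 10.5 × 5.75 = 60.38 → 60.
front: 21 × 5.75 = 120.75 → 121.
sleeve: 14.5 × 5.75 = 83.38 → 83.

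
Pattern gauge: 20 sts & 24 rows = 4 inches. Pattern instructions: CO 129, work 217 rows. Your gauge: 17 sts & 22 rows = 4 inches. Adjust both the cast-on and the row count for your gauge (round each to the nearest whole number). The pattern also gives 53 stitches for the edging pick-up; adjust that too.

Cast on 110 stitches; work 199 rows; edging pick-up 45 stitches.

Stitches: 129 × 17/20 = 109.65 → 110.
Rows: 217 × 22/24 = 198.92 → 199.
edging pick-up: 53 × 17/20 = 45.05 → 45.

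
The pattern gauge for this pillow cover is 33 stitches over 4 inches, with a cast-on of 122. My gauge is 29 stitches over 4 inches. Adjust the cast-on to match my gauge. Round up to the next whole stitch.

Scale factor = 29 / 33 = 0.879.
122 × 29 / 33 = 107.21 sts.
→ 108 sts.

Cast on 108 stitches.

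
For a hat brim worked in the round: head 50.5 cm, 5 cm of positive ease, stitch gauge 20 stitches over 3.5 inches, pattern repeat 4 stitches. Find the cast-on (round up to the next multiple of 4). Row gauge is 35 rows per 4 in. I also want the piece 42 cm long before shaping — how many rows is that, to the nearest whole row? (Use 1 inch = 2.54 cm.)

Cast on 128 stitches; work 145 rows.

Finished = 50.5 + 5 = 55.5 cm.
55.5 cm × 1/2.54 = 21.85 inches.
20/3.5 = 5.714 sts per in; 21.85 × 5.714 = 124.86 sts.
Next multiple of 4 → 128.
42 cm = 16.54 inches; × 8.75 = 144.69 → 145 rows.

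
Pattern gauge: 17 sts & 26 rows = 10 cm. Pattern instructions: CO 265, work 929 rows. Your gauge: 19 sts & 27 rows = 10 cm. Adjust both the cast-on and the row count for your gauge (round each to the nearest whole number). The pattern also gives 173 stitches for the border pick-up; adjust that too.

Stitches: 265 × 19/17 = 296.18 → 296.
Rows: 929 × 27/26 = 964.73 → 965.
border pick-up: 173 × 19/17 = 193.35 → 193.

Cast on 296 stitches; work 965 rows; border pick-up 193 stitches.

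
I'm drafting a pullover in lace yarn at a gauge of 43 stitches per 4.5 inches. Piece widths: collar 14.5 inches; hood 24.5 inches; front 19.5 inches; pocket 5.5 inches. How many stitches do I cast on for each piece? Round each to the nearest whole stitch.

Rate = 43/4.5 = 9.556 sts per in.
collar: 14.5 × 9.556 = 138.56 → 139.
hood: 24.5 × 9.556 = 234.11 → 234.
front: 19.5 × 9.556 = 186.33 → 186.
pocket: 5.5 × 9.556 = 52.56 → 53.

collar 139; hood 234; front 186; pocket 53.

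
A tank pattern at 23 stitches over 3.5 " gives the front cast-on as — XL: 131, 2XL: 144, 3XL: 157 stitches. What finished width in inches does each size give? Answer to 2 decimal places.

23/3.5 = 6.571 sts per in.
XL: 131 / 6.571 = 19.935 → 19.93 in.
2XL: 144 / 6.571 = 21.913 → 21.91 in.
3XL: 157 / 6.571 = 23.891 → 23.89 in.

XL 19.93 inches; 2XL 21.91 inches; 3XL 23.89 inches.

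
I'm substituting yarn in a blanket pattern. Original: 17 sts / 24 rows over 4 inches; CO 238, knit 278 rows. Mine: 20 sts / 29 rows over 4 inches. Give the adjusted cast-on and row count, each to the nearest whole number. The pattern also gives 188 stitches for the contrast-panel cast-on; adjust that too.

Stitches: 238 × 20/17 = 280.00 → 280.
Rows: 278 × 29/24 = 335.92 → 336.
contrast-panel cast-on: 188 × 20/17 = 221.18 → 221.

Cast on 280 stitches; work 336 rows; contrast-panel cast-on 221 stitches.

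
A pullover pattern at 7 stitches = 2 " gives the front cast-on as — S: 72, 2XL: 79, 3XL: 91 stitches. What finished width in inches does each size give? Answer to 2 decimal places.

S 20.57 inches; 2XL 22.57 inches; 3XL 26.00 inches.

7/2 = 3.5 sts per in.
S: 72 / 3.5 = 20.571 → 20.57 in.
2XL: 79 / 3.5 = 22.571 → 22.57 in.
3XL: 91 / 3.5 = 26.000 → 26.00 in.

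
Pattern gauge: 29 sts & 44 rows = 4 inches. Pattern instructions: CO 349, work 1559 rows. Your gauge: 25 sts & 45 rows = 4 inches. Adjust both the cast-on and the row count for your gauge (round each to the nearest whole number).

Cast on 301 stitches; work 1594 rows.

Stitches: 349 × 25/29 = 300.86 → 301.
Rows: 1559 × 45/44 = 1594.43 → 1594.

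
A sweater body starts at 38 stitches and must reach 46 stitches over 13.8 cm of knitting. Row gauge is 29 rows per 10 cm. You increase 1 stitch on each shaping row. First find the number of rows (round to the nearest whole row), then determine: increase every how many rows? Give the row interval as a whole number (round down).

Rows = 13.8 × 2.9 = 40.0 → 40 rows.
Stitches to add: 8 → 8 shaping rows (at 1 st each).
40 / 8 = 5.00 → every 5 rows.

Increase every 5th row.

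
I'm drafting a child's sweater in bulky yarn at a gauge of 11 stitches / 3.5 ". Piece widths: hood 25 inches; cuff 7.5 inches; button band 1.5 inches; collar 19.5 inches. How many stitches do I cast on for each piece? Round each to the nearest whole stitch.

Rate = 11/3.5 = 3.143 sts per in.
hood: 25 × 3.143 = 78.57 → 79.
cuff: 7.5 × 3.143 = 23.57 → 24.
button band: 1.5 × 3.143 = 4.71 → 5.
collar: 19.5 × 3.143 = 61.29 → 61.

hood 79; cuff 24; button band 5; collar 61.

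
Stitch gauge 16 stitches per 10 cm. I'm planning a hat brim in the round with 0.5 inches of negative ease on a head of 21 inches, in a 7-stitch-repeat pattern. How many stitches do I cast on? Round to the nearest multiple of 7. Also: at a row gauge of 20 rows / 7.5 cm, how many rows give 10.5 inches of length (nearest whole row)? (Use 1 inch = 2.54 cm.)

Finished = 21 − 0.5 = 20.5 inches.
20.5 inches × 2.54 = 52.07 cm.
16/10 = 1.6 sts per cm; 52.07 × 1.6 = 83.31 sts.
Nearest multiple of 7 → 84.
10.5 inches = 26.67 cm; × 2.667 = 71.12 → 71 rows.

Cast on 84 stitches; work 71 rows.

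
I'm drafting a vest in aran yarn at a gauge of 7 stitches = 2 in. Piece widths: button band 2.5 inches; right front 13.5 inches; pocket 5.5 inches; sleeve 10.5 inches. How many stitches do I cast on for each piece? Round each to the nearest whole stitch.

button band 9; right front 47; pocket 19; sleeve 37.

Rate = 7/2 = 3.5 sts per in.
button band: 2.5 × 3.5 = 8.75 → 9.
right front: 13.5 × 3.5 = 47.25 → 47.
pocket: 5.5 × 3.5 = 19.25 → 19.
sleeve: 10.5 × 3.5 = 36.75 → 37.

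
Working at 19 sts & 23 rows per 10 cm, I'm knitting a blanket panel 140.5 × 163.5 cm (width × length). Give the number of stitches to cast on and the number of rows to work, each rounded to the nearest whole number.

Cast on 267 stitches and work 376 rows.

Stitch gauge = 19/10 = 1.9 sts/cm; 140.5 × 1.9 = 266.95 → 267 sts.
Row gauge = 23/10 = 2.3 rows/cm; 163.5 × 2.3 = 376.05 → 376 rows.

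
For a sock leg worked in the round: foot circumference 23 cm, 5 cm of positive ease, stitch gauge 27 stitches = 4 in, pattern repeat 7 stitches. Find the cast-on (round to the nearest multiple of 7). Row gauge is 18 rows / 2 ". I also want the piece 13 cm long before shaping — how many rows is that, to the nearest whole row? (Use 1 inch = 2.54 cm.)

Cast on 77 stitches; work 46 rows.

Finished = 23 + 5 = 28 cm.
28 cm × 1/2.54 = 11.02 inches.
27/4 = 6.75 sts per in; 11.02 × 6.75 = 74.41 sts.
Nearest multiple of 7 → 77.
13 cm = 5.12 inches; × 9 = 46.06 → 46 rows.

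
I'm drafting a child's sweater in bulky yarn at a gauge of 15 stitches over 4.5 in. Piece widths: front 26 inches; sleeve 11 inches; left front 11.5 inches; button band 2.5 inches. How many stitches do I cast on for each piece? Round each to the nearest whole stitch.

Rate = 15/4.5 = 3.333 sts per in.
front: 26 × 3.333 = 86.67 → 87.
sleeve: 11 × 3.333 = 36.67 → 37.
left front: 11.5 × 3.333 = 38.33 → 38.
button band: 2.5 × 3.333 = 8.33 → 8.

front 87; sleeve 37; left front 38; button band 8.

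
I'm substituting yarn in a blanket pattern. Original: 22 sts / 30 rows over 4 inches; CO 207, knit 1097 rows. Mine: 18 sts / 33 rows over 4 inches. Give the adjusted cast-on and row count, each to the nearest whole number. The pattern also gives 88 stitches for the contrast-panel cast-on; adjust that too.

Cast on 169 stitches; work 1207 rows; contrast-panel cast-on 72 stitches.

Stitches: 207 × 18/22 = 169.36 → 169.
Rows: 1097 × 33/30 = 1206.70 → 1207.
contrast-panel cast-on: 88 × 18/22 = 72.00 → 72.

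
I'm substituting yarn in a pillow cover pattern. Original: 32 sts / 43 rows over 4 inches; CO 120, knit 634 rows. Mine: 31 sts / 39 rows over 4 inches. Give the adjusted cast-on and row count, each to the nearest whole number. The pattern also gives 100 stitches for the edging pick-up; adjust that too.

Cast on 116 stitches; work 575 rows; edging pick-up 97 stitches.

Stitches: 120 × 31/32 = 116.25 → 116.
Rows: 634 × 39/43 = 575.02 → 575.
edging pick-up: 100 × 31/32 = 96.88 → 97.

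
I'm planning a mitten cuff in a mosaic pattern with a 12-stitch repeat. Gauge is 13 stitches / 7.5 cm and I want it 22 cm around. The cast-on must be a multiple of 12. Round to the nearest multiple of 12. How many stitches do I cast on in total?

Cast on 36 stitches.

13 / 7.5 = 1.733 sts per cm.
22 × 1.733 = 38.13 sts.
Nearest multiple of 12: 36.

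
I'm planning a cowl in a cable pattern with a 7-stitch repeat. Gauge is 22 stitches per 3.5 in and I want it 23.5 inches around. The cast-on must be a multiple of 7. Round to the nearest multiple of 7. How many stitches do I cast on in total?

147 stitches.

22 / 3.5 = 6.286 sts per inch.
23.5 × 6.286 = 147.71 sts.
Nearest multiple of 7: 147.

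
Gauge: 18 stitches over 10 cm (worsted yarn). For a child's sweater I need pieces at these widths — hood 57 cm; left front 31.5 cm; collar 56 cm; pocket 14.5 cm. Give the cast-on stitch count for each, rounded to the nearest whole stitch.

Rate = 18/10 = 1.8 sts per cm.
hood: 57 × 1.8 = 102.60 → 103.
left front: 31.5 × 1.8 = 56.70 → 57.
collar: 56 × 1.8 = 100.80 → 101.
pocket: 14.5 × 1.8 = 26.10 → 26.

hood 103; left front 57; collar 101; pocket 26.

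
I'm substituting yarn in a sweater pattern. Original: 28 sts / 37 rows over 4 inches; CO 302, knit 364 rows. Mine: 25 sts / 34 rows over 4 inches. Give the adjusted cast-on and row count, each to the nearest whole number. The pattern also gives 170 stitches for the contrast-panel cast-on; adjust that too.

Stitches: 302 × 25/28 = 269.64 → 270.
Rows: 364 × 34/37 = 334.49 → 334.
contrast-panel cast-on: 170 × 25/28 = 151.79 → 152.

Cast on 270 stitches; work 334 rows; contrast-panel cast-on 152 stitches.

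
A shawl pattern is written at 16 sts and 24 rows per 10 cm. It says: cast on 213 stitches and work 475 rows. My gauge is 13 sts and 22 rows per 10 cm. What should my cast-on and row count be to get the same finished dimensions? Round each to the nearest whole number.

Cast on 173 stitches; work 435 rows.

Stitches: 213 × 13/16 = 173.06 → 173.
Rows: 475 × 22/24 = 435.42 → 435.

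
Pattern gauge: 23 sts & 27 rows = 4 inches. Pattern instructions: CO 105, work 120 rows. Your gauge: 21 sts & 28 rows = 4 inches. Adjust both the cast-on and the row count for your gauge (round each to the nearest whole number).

Cast on 96 stitches; work 124 rows.

Stitches: 105 × 21/23 = 95.87 → 96.
Rows: 120 × 28/27 = 124.44 → 124.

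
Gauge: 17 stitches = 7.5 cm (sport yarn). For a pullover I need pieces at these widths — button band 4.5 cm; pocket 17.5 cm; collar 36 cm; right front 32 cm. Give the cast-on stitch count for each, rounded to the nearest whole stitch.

Rate = 17/7.5 = 2.267 sts per cm.
button band: 4.5 × 2.267 = 10.20 → 10.
pocket: 17.5 × 2.267 = 39.67 → 40.
collar: 36 × 2.267 = 81.60 → 82.
right front: 32 × 2.267 = 72.53 → 73.

button band 10; pocket 40; collar 82; right front 73.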